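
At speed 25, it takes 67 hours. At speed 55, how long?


Inverse proportion: x × y = constant
k = 25 × 67 = 1675
y₂ = k / 55 = 1675 / 55
= 30.45

30.45


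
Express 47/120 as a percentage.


Percentage = (part / whole) × 100
= (47 / 120) × 100
≈ 39.17%

39.17%


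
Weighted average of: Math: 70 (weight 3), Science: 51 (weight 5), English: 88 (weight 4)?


Numerator = 70×3 + 51×5 + 88×4
= 210 + 255 + 352
= 817
Total weight = 12
Weighted avg = 817/12
= 68.08

68.08


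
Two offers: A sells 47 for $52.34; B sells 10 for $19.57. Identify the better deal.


Deal A: $52.34/47 = $1.1136/unit
Deal B: $19.57/10 = $1.9570/unit
A is cheaper per unit
= Deal A

Deal A


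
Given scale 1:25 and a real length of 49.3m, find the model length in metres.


Model size = real / scale
= 49.3 / 25
= 1.9720 m

1.9720 m


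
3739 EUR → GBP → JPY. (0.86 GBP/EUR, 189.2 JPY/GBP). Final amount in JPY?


Step 1: 3739 EUR × 0.86 = 3215.54 GBP
Step 2: 3215.54 GBP × 189.2 = 608380.17 JPY
Implied rate EUR→JPY = 0.86 × 189.2 = 162.7120
= 608380.17 JPY

608380.17 JPY


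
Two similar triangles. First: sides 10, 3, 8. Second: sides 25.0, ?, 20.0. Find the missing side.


Scale factor = 25.0/10 = 2.5
Missing side = 3 × 2.5
= 7.5

7.5


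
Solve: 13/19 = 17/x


Cross multiply: 13 × x = 19 × 17
13x = 323
x = 323 / 13
= 24.85

24.85


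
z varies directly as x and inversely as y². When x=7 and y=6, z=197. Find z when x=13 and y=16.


z = k·x/y²
Solve for k using the known point: k = z·y²/x = 197×36/7 = 7092/7 ≈ 1013.1429
Now evaluate at x=13, y=16:
z = k × 13 / 256 = (7092 × 13) / (7 × 256) = 92196/1792
≈ 51.4487

51.4487


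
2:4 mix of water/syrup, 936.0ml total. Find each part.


Total parts = 2 + 4 = 6
water: 936.0 × 2/6 = 312.0ml
syrup: 936.0 × 4/6 = 624.0ml
= 312.0ml and 624.0ml

312.0ml and 624.0ml


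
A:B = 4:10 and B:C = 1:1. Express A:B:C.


Match B: multiply A:B by 1 → 4:10
Multiply B:C by 10 → 10:10
Combined: 4:10:10
GCD = 2
= 2:5:5

2:5:5


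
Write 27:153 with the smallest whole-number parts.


GCD(27, 153) = 9
27/9 : 153/9
= 3:17

3:17


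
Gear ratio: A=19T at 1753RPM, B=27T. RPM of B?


Gear ratio = 19:27 = 19:27
RPM_B = RPM_A × (teeth_A / teeth_B)
= 1753 × (19/27)
= 1233.6 RPM

1233.6 RPM


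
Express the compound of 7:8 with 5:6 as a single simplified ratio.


Compound ratio = (7×5) : (8×6)
= 35:48
GCD = 1
= 35:48

35:48


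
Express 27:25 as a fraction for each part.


Total parts = 27 + 25 = 52
First part: 27/52 = 27/52
Second part: 25/52 = 25/52
= 27/52 and 25/52

27/52 and 25/52


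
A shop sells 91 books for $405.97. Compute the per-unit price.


Unit rate = total / quantity
= 405.97 / 91
= $4.46 per unit

$4.46 per unit


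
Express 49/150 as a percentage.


Percentage = (part / whole) × 100
= (49 / 150) × 100
≈ 32.67%

32.67%


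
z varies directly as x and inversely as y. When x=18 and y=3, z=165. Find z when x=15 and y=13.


z = k·x/y
Solve for k using the known point: k = z·y/x = 165×3/18 = 495/18 = 27.5000
Now evaluate at x=15, y=13:
z = k × 15 / 13 = (495 × 15) / (18 × 13) = 7425/234
≈ 31.7308

31.7308


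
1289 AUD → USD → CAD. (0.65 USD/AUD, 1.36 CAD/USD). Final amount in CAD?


Step 1: 1289 AUD × 0.65 = 837.85 USD
Step 2: 837.85 USD × 1.36 = 1139.48 CAD
Implied rate AUD→CAD = 0.65 × 1.36 = 0.8840
= 1139.48 CAD

1139.48 CAD


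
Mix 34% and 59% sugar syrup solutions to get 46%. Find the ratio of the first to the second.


Let x parts of 34% mix with y parts of 59%.
34x + 59y = 46(x + y)
34x + 59y = 46x + 46y
x(34 - 46) = y(46 - 59)
x/y = (59 - 46)/(46 - 34) = 13/12
Simplify: 13:12
= 13:12

13:12


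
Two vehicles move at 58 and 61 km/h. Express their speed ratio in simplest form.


Ratio = 58:61
GCD = 1
Simplified = 58:61
Time ratio (same distance) = 61:58
Speed ratio = 58:61

58:61


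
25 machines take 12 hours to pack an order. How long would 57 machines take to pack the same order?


Inverse proportion: x × y = constant
k = 25 × 12 = 300
y₂ = k / 57 = 300 / 57
= 5.26

5.26


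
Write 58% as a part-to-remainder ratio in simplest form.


58% means 58 parts out of 100; remainder = 42
Part : remainder = 58:42
GCD = 2
= 29:21

29:21


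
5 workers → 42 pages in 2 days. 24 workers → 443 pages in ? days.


Days ∝ work / workers, so d₂ = d₁ × (m₁/m₂) × (w₂/w₁)
Workers factor (inverse): 5/24 ≈ 0.2083
Work factor (direct): 443/42 ≈ 10.5476
d₂ = 2 × 5/24 × 443/42 = (2 × 5 × 443) / (24 × 42) = 4430/1008
≈ 4.39 days

4.39 days


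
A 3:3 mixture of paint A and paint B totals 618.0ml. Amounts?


Total parts = 3 + 3 = 6
paint A: 618.0 × 3/6 = 309.0ml
paint B: 618.0 × 3/6 = 309.0ml
= 309.0ml and 309.0ml

309.0ml and 309.0ml


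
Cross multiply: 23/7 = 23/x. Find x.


Cross multiply: 23 × x = 7 × 23
23x = 161
x = 161 / 23
= 7.00

7.00


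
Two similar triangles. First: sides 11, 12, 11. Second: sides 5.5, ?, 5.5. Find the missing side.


Scale factor = 5.5/11 = 0.5
Missing side = 12 × 0.5
= 6.0

6.0


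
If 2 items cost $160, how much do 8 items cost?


Direct proportion: y/x = constant
k = 160/2 = 80.0000
y₂ = k × 8 = 160 × 8 / 2 = 1280/2
= 640.00

640.00


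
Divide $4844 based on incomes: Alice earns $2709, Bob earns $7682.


Total income = 2709 + 7682 = $10391
Alice: $4844 × 2709/10391 = $1262.86
Bob: $4844 × 7682/10391 = $3581.14
= Alice: $1262.86, Bob: $3581.14

Alice: $1262.86, Bob: $3581.14


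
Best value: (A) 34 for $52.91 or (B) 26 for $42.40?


Deal A: $52.91/34 = $1.5562/unit
Deal B: $42.40/26 = $1.6308/unit
A is cheaper per unit
= Deal A

Deal A


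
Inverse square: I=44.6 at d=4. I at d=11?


I₁d₁² = I₂d₂²
I₂ = I₁ × (d₁/d₂)²
= 44.6 × (4/11)²
= 44.6 × 16/121
= 713.6/121
≈ 5.8975

5.8975


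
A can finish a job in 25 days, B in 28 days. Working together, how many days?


Rate of A = 1/25 per day
Rate of B = 1/28 per day
Combined rate = 1/25 + 1/28 = 53/700 ≈ 0.0757 per day
Days = 1 / combined rate = 700/53
≈ 13.21 days

13.21 days


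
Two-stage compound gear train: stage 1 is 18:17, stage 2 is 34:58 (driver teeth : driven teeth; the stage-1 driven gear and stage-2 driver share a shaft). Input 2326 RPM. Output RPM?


Stage 1: RPM_B = RPM_A × t_A/t_B = 2326 × 18/17 = 41868/17 ≈ 2462.82
B and C share a shaft → RPM_C = RPM_B
Stage 2: RPM_D = RPM_C × t_C/t_D = RPM_A × (t_A×t_C)/(t_B×t_D)
Overall ratio = (18×34)/(17×58) = 612/986
RPM_D = 2326 × 612/986 = 1423512/986
≈ 1443.72 RPM

1443.72 RPM


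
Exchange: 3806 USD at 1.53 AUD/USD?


Amount × rate = 3806 × 1.53
= 5823.18 AUD

5823.18 AUD


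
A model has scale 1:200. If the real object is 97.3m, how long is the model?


Model size = real / scale
= 97.3 / 200
= 0.4865 m

0.4865 m


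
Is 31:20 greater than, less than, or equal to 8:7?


31/20 = 1.5500
8/7 = 1.1429
1.5500 > 1.1429, so 31:20 is greater
= greater than

greater than


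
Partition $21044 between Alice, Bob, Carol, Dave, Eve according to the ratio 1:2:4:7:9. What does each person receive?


Total parts = 1 + 2 + 4 + 7 + 9 = 23
Alice: 21044 × 1/23 = 914.96
Bob: 21044 × 2/23 = 1829.91
Carol: 21044 × 4/23 = 3659.83
Dave: 21044 × 7/23 = 6404.70
Eve: 21044 × 9/23 = 8234.61
= Alice: $914.96, Bob: $1829.91, Carol: $3659.83, Dave: $6404.70, Eve: $8234.61

Alice: $914.96, Bob: $1829.91, Carol: $3659.83, Dave: $6404.70, Eve: $8234.61


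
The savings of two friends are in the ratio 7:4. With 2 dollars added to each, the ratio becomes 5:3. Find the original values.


Let A = 7k, B = 4k.
(7k + 2) / (4k + 2) = 5/3
Cross-multiply: 3(7k + 2) = 5(4k + 2)
21k + 6 = 20k + 10
21k - 20k = 10 - 6
1k = 4
k = 4/1 = 4
A = 7×4 = 28, B = 4×4 = 16
= A = 28, B = 16

A = 28, B = 16


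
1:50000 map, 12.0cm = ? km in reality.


Real distance = map distance × scale
= 12.0cm × 50000
= 600000 cm = 6000.0 m
= 6.000 km

6.000 km


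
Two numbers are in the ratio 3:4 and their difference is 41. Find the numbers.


Let A = 3k, B = 4k.
4k - 3k = 41
1k = 41 → k = 41/1 = 41
A = 3×41 = 123, B = 4×41 = 164
= A = 123, B = 164

A = 123, B = 164


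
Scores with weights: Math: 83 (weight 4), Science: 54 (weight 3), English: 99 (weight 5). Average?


Numerator = 83×4 + 54×3 + 99×5
= 332 + 162 + 495
= 989
Total weight = 12
Weighted avg = 989/12
= 82.42

82.42


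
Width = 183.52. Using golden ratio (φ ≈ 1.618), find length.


φ = (1 + √5) / 2 ≈ 1.618
Length = width × φ = 183.52 × 1.618 = 296.93536
≈ 296.94

296.94


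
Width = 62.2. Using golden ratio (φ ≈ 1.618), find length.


φ = (1 + √5) / 2 ≈ 1.618
Length = width × φ = 62.2 × 1.618 = 100.6396
≈ 100.64

100.64


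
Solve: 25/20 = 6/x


Cross multiply: 25 × x = 20 × 6
25x = 120
x = 120 / 25
= 4.80

4.80


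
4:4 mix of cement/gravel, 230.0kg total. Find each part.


Total parts = 4 + 4 = 8
cement: 230.0 × 4/8 = 115.0kg
gravel: 230.0 × 4/8 = 115.0kg
= 115.0kg and 115.0kg

115.0kg and 115.0kg


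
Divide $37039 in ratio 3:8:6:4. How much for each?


Total parts = 3 + 8 + 6 + 4 = 21
Part 1: 37039 × 3/21 = 5291.29
Part 2: 37039 × 8/21 = 14110.10
Part 3: 37039 × 6/21 = 10582.57
Part 4: 37039 × 4/21 = 7055.05
= Part 1: $5291.29, Part 2: $14110.10, Part 3: $10582.57, Part 4: $7055.05

Part 1: $5291.29, Part 2: $14110.10, Part 3: $10582.57, Part 4: $7055.05


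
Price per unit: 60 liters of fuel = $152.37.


Unit rate = total / quantity
= 152.37 / 60
= $2.54 per unit

$2.54 per unit


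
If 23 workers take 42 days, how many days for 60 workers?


Inverse proportion: x × y = constant
k = 23 × 42 = 966
y₂ = k / 60 = 966 / 60
= 16.10

16.10


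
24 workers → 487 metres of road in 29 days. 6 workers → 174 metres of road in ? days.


Days ∝ work / workers, so d₂ = d₁ × (m₁/m₂) × (w₂/w₁)
Workers factor (inverse): 24/6 = 4.0000
Work factor (direct): 174/487 ≈ 0.3573
d₂ = 29 × 24/6 × 174/487 = (29 × 24 × 174) / (6 × 487) = 121104/2922
≈ 41.45 days

41.45 days


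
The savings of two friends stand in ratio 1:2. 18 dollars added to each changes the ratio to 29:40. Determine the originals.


Let A = 1k, B = 2k.
(1k + 18) / (2k + 18) = 29/40
Cross-multiply: 40(1k + 18) = 29(2k + 18)
40k + 720 = 58k + 522
40k - 58k = 522 - 720
-18k = -198
k = -198/-18 = 11
A = 1×11 = 11, B = 2×11 = 22
= A = 11, B = 22

A = 11, B = 22


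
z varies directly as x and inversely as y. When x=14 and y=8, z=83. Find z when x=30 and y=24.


z = k·x/y
Solve for k using the known point: k = z·y/x = 83×8/14 = 664/14 ≈ 47.4286
Now evaluate at x=30, y=24:
z = k × 30 / 24 = (664 × 30) / (14 × 24) = 19920/336
≈ 59.2857

59.2857


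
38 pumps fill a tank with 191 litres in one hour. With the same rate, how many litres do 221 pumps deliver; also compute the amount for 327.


Direct proportion: y/x = constant
k = 191/38 ≈ 5.0263
y at x=221: k × 221 = 191 × 221 / 38 = 42211/38 ≈ 1110.82
y at x=327: k × 327 = 191 × 327 / 38 = 62457/38 ≈ 1643.61
= 1110.82 and 1643.61

1110.82 and 1643.61


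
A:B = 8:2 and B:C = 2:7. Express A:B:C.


Match B: multiply A:B by 2 → 16:4
Multiply B:C by 2 → 4:14
Combined: 16:4:14
GCD = 2
= 8:2:7

8:2:7


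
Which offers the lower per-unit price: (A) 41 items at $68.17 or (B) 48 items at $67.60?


Deal A: $68.17/41 = $1.6627/unit
Deal B: $67.60/48 = $1.4083/unit
B is cheaper per unit
= Deal B

Deal B


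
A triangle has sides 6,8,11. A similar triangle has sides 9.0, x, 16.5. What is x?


Scale factor = 9.0/6 = 1.5
Missing side = 8 × 1.5
= 12.0

12.0


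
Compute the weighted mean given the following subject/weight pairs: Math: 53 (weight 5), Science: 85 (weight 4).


Numerator = 53×5 + 85×4
= 265 + 340
= 605
Total weight = 9
Weighted avg = 605/9
= 67.22

67.22


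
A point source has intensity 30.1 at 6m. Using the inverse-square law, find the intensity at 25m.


I₁d₁² = I₂d₂²
I₂ = I₁ × (d₁/d₂)²
= 30.1 × (6/25)²
= 30.1 × 36/625
= 1083.6/625
≈ 1.7338

1.7338


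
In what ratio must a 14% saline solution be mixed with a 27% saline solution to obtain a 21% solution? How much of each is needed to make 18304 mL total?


Let x parts of 14% mix with y parts of 27%.
14x + 27y = 21(x + y)
14x + 27y = 21x + 21y
x(14 - 21) = y(21 - 27)
x/y = (27 - 21)/(21 - 14) = 6/7
Simplify: 6:7
Total parts = 13; one part = 18304/13 = 1408.00 mL
14% solution: 6×1408.00 = 8448.00 mL
27% solution: 7×1408.00 = 9856.00 mL
= ratio 6:7; 8448.00 mL and 9856.00 mL

ratio 6:7; 8448.00 mL and 9856.00 mL


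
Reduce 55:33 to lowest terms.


GCD(55, 33) = 11
55/11 : 33/11
= 5:3

5:3


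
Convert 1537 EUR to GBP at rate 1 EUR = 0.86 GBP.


Amount × rate = 1537 × 0.86
= 1321.82 GBP

1321.82 GBP


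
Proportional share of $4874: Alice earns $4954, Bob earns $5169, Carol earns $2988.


Total income = 4954 + 5169 + 2988 = $13111
Alice: $4874 × 4954/13111 = $1841.64
Bob: $4874 × 5169/13111 = $1921.57
Carol: $4874 × 2988/13111 = $1110.79
= Alice: $1841.64, Bob: $1921.57, Carol: $1110.79

Alice: $1841.64, Bob: $1921.57, Carol: $1110.79


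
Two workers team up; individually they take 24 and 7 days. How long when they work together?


Rate of A = 1/24 per day
Rate of B = 1/7 per day
Combined rate = 1/24 + 1/7 = 31/168 ≈ 0.1845 per day
Days = 1 / combined rate = 168/31
≈ 5.42 days

5.42 days


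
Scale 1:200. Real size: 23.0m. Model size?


Model size = real / scale
= 23.0 / 200
= 0.1150 m

0.1150 m


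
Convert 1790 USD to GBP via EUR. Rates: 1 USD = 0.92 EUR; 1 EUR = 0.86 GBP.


Step 1: 1790 USD × 0.92 = 1646.80 EUR
Step 2: 1646.80 EUR × 0.86 = 1416.25 GBP
Implied rate USD→GBP = 0.92 × 0.86 = 0.7912
= 1416.25 GBP

1416.25 GBP


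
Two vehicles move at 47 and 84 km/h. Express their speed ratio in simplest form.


Ratio = 47:84
GCD = 1
Simplified = 47:84
Time ratio (same distance) = 84:47
Speed ratio = 47:84

47:84


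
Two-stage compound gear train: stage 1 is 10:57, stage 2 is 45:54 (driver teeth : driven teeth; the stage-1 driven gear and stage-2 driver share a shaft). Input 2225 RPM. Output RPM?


Stage 1: RPM_B = RPM_A × t_A/t_B = 2225 × 10/57 = 22250/57 ≈ 390.35
B and C share a shaft → RPM_C = RPM_B
Stage 2: RPM_D = RPM_C × t_C/t_D = RPM_A × (t_A×t_C)/(t_B×t_D)
Overall ratio = (10×45)/(57×54) = 450/3078
RPM_D = 2225 × 450/3078 = 1001250/3078
≈ 325.29 RPM

325.29 RPM


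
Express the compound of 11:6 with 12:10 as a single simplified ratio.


Compound ratio = (11×12) : (6×10)
= 132:60
GCD = 12
= 11:5

11:5


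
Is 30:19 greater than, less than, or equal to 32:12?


30/19 = 1.5789
32/12 = 2.6667
1.5789 < 2.6667, so 30:19 is less
= less than

less than


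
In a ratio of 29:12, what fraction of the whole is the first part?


Total parts = 29 + 12 = 41
First part: 29/41 = 29/41
= 29/41

29/41


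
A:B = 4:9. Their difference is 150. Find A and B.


Let A = 4k, B = 9k.
9k - 4k = 150
5k = 150 → k = 150/5 = 30
A = 4×30 = 120, B = 9×30 = 270
= A = 120, B = 270

A = 120, B = 270


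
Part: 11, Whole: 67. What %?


Percentage = (part / whole) × 100
= (11 / 67) × 100
≈ 16.42%

16.42%


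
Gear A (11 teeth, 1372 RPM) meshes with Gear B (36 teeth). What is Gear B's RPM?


Gear ratio = 11:36 = 11:36
RPM_B = RPM_A × (teeth_A / teeth_B)
= 1372 × (11/36)
= 419.2 RPM

419.2 RPM


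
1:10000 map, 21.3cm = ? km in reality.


Real distance = map distance × scale
= 21.3cm × 10000
= 213000 cm = 2130.0 m
= 2.130 km

2.130 km


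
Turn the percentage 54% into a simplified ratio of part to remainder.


54% means 54 parts out of 100; remainder = 46
Part : remainder = 54:46
GCD = 2
= 27:23

27:23


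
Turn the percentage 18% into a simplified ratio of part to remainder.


18% means 18 parts out of 100; remainder = 82
Part : remainder = 18:82
GCD = 2
= 9:41

9:41


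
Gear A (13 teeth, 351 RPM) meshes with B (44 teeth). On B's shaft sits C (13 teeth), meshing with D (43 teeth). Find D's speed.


Stage 1: RPM_B = RPM_A × t_A/t_B = 351 × 13/44 = 4563/44 ≈ 103.70
B and C share a shaft → RPM_C = RPM_B
Stage 2: RPM_D = RPM_C × t_C/t_D = RPM_A × (t_A×t_C)/(t_B×t_D)
Overall ratio = (13×13)/(44×43) = 169/1892
RPM_D = 351 × 169/1892 = 59319/1892
≈ 31.35 RPM

31.35 RPM


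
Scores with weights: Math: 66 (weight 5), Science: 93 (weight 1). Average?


Numerator = 66×5 + 93×1
= 330 + 93
= 423
Total weight = 6
Weighted avg = 423/6
= 70.50

70.50


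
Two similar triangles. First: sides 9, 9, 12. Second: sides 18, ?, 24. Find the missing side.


Scale factor = 18/9 = 2
Missing side = 9 × 2
= 18.0

18.0


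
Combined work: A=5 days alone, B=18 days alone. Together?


Rate of A = 1/5 per day
Rate of B = 1/18 per day
Combined rate = 1/5 + 1/18 = 23/90 ≈ 0.2556 per day
Days = 1 / combined rate = 90/23
≈ 3.91 days

3.91 days


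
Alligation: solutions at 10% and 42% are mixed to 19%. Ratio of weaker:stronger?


Let x parts of 10% mix with y parts of 42%.
10x + 42y = 19(x + y)
10x + 42y = 19x + 19y
x(10 - 19) = y(19 - 42)
x/y = (42 - 19)/(19 - 10) = 23/9
Simplify: 23:9
= 23:9

23:9


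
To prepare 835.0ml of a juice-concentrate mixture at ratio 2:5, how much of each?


Total parts = 2 + 5 = 7
juice: 835.0 × 2/7 = 238.6ml
concentrate: 835.0 × 5/7 = 596.4ml
= 238.6ml and 596.4ml

238.6ml and 596.4ml


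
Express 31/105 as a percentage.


Percentage = (part / whole) × 100
= (31 / 105) × 100
≈ 29.52%

29.52%


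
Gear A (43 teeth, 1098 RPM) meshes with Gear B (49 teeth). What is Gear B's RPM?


Gear ratio = 43:49 = 43:49
RPM_B = RPM_A × (teeth_A / teeth_B)
= 1098 × (43/49)
= 963.6 RPM

963.6 RPM


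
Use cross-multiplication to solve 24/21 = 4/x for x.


Cross multiply: 24 × x = 21 × 4
24x = 84
x = 84 / 24
= 3.50

3.50


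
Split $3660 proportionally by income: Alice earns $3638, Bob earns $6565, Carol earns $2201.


Total income = 3638 + 6565 + 2201 = $12404
Alice: $3660 × 3638/12404 = $1073.45
Bob: $3660 × 6565/12404 = $1937.11
Carol: $3660 × 2201/12404 = $649.44
= Alice: $1073.45, Bob: $1937.11, Carol: $649.44

Alice: $1073.45, Bob: $1937.11, Carol: $649.44


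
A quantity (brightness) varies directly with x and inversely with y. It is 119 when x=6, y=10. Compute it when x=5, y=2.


z = k·x/y
Solve for k using the known point: k = z·y/x = 119×10/6 = 1190/6 ≈ 198.3333
Now evaluate at x=5, y=2:
z = k × 5 / 2 = (1190 × 5) / (6 × 2) = 5950/12
≈ 495.8333

495.8333


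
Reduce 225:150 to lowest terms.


GCD(225, 150) = 75
225/75 : 150/75
= 3:2

3:2


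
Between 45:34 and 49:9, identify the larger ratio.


45/34 = 1.3235
49/9 = 5.4444
1.3235 < 5.4444, so 45:34 is less
= 49:9

49:9


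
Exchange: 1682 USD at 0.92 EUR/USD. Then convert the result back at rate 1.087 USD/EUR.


Amount × rate = 1682 × 0.92 = 1547.44 EUR
Round-trip: 1547.44 × 1.087 = 1682.07 USD
= 1547.44 EUR, then 1682.07 USD

1547.44 EUR, then 1682.07 USD


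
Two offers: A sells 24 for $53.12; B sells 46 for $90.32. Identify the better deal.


Deal A: $53.12/24 = $2.2133/unit
Deal B: $90.32/46 = $1.9635/unit
B is cheaper per unit
= Deal B

Deal B


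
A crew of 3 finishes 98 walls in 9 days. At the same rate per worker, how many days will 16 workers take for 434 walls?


Days ∝ work / workers, so d₂ = d₁ × (m₁/m₂) × (w₂/w₁)
Workers factor (inverse): 3/16 = 0.1875
Work factor (direct): 434/98 ≈ 4.4286
d₂ = 9 × 3/16 × 434/98 = (9 × 3 × 434) / (16 × 98) = 11718/1568
≈ 7.47 days

7.47 days


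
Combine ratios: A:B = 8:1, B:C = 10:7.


Match B: multiply A:B by 10 → 80:10
Multiply B:C by 1 → 10:7
Combined: 80:10:7
GCD = 1
= 80:10:7

80:10:7


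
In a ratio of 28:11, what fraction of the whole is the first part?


Total parts = 28 + 11 = 39
First part: 28/39 = 28/39
= 28/39

28/39


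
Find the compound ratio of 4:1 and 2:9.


Compound ratio = (4×2) : (1×9)
= 8:9
GCD = 1
= 8:9

8:9


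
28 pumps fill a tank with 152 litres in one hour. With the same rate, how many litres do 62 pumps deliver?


Direct proportion: y/x = constant
k = 152/28 ≈ 5.4286
y₂ = k × 62 = 152 × 62 / 28 = 9424/28
≈ 336.57

336.57


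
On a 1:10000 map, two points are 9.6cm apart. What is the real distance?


Real distance = map distance × scale
= 9.6cm × 10000
= 96000 cm = 960.0 m
= 0.960 km

0.960 km


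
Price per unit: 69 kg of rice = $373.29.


Unit rate = total / quantity
= 373.29 / 69
= $5.41 per unit

$5.41 per unit


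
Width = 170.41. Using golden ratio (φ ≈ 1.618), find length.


φ = (1 + √5) / 2 ≈ 1.618
Length = width × φ = 170.41 × 1.618 = 275.72338
≈ 275.72

275.72


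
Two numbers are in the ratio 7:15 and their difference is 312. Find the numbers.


Let A = 7k, B = 15k.
15k - 7k = 312
8k = 312 → k = 312/8 = 39
A = 7×39 = 273, B = 15×39 = 585
= A = 273, B = 585

A = 273, B = 585


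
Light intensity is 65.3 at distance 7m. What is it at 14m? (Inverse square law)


I₁d₁² = I₂d₂²
I₂ = I₁ × (d₁/d₂)²
= 65.3 × (7/14)²
= 65.3 × 49/196
= 3199.7/196
= 16.3250

16.3250


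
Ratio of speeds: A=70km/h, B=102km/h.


Ratio = 70:102
GCD = 2
Simplified = 35:51
Time ratio (same distance) = 51:35
Speed ratio = 35:51

35:51


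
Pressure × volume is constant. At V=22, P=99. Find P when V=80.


Inverse proportion: x × y = constant
k = 22 × 99 = 2178
y₂ = k / 80 = 2178 / 80
= 27.23

27.23


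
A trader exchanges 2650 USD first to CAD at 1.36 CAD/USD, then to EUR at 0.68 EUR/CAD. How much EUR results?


Step 1: 2650 USD × 1.36 = 3604.00 CAD
Step 2: 3604.00 CAD × 0.68 = 2450.72 EUR
Implied rate USD→EUR = 1.36 × 0.68 = 0.9248
= 2450.72 EUR

2450.72 EUR


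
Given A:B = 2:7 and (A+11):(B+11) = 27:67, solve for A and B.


Let A = 2k, B = 7k.
(2k + 11) / (7k + 11) = 27/67
Cross-multiply: 67(2k + 11) = 27(7k + 11)
134k + 737 = 189k + 297
134k - 189k = 297 - 737
-55k = -440
k = -440/-55 = 8
A = 2×8 = 16, B = 7×8 = 56
= A = 16, B = 56

A = 16, B = 56


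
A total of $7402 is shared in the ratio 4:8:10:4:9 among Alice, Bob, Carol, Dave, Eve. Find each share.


Total parts = 4 + 8 + 10 + 4 + 9 = 35
Alice: 7402 × 4/35 = 845.94
Bob: 7402 × 8/35 = 1691.89
Carol: 7402 × 10/35 = 2114.86
Dave: 7402 × 4/35 = 845.94
Eve: 7402 × 9/35 = 1903.37
= Alice: $845.94, Bob: $1691.89, Carol: $2114.86, Dave: $845.94, Eve: $1903.37

Alice: $845.94, Bob: $1691.89, Carol: $2114.86, Dave: $845.94, Eve: $1903.37


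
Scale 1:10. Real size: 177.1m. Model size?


Model size = real / scale
= 177.1 / 10
= 17.7100 m

17.7100 m


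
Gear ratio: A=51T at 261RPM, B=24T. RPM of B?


Gear ratio = 51:24 = 17:8
RPM_B = RPM_A × (teeth_A / teeth_B)
= 261 × (51/24)
= 554.6 RPM

554.6 RPM


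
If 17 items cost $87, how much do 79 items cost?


Direct proportion: y/x = constant
k = 87/17 ≈ 5.1176
y₂ = k × 79 = 87 × 79 / 17 = 6873/17
≈ 404.29

404.29


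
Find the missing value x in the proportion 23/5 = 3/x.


Cross multiply: 23 × x = 5 × 3
23x = 15
x = 15 / 23
= 0.65

0.65


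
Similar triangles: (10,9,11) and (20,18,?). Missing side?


Scale factor = 20/10 = 2
Missing side = 11 × 2
= 22.0

22.0


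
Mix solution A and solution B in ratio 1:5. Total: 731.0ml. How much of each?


Total parts = 1 + 5 = 6
solution A: 731.0 × 1/6 = 121.8ml
solution B: 731.0 × 5/6 = 609.2ml
= 121.8ml and 609.2ml

121.8ml and 609.2ml


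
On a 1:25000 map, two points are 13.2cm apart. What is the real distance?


Real distance = map distance × scale
= 13.2cm × 25000
= 330000 cm = 3300.0 m
= 3.300 km

3.300 km


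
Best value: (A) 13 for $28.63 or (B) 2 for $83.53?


Deal A: $28.63/13 = $2.2023/unit
Deal B: $83.53/2 = $41.7650/unit
A is cheaper per unit
= Deal A

Deal A


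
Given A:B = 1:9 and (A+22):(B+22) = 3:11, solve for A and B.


Let A = 1k, B = 9k.
(1k + 22) / (9k + 22) = 3/11
Cross-multiply: 11(1k + 22) = 3(9k + 22)
11k + 242 = 27k + 66
11k - 27k = 66 - 242
-16k = -176
k = -176/-16 = 11
A = 1×11 = 11, B = 9×11 = 99
= A = 11, B = 99

A = 11, B = 99


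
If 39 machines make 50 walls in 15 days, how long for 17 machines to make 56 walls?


Days ∝ work / workers, so d₂ = d₁ × (m₁/m₂) × (w₂/w₁)
Workers factor (inverse): 39/17 ≈ 2.2941
Work factor (direct): 56/50 = 1.1200
d₂ = 15 × 39/17 × 56/50 = (15 × 39 × 56) / (17 × 50) = 32760/850
≈ 38.54 days

38.54 days


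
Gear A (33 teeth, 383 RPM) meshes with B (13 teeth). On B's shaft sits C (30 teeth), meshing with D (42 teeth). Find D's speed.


Stage 1: RPM_B = RPM_A × t_A/t_B = 383 × 33/13 = 12639/13 ≈ 972.23
B and C share a shaft → RPM_C = RPM_B
Stage 2: RPM_D = RPM_C × t_C/t_D = RPM_A × (t_A×t_C)/(t_B×t_D)
Overall ratio = (33×30)/(13×42) = 990/546
RPM_D = 383 × 990/546 = 379170/546
≈ 694.45 RPM

694.45 RPM


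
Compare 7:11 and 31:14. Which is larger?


7/11 = 0.6364
31/14 = 2.2143
0.6364 < 2.2143, so 7:11 is less
= 31:14

31:14


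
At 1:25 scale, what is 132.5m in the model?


Model size = real / scale
= 132.5 / 25
= 5.3000 m

5.3000 m


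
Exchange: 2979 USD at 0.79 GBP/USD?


Amount × rate = 2979 × 0.79
= 2353.41 GBP

2353.41 GBP


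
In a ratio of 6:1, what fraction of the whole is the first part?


Total parts = 6 + 1 = 7
First part: 6/7 = 6/7
= 6/7

6/7


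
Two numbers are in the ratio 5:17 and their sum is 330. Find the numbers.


Let A = 5k, B = 17k.
5k + 17k = 330
22k = 330 → k = 330/22 = 15
A = 5×15 = 75, B = 17×15 = 255
= A = 75, B = 255

A = 75, B = 255


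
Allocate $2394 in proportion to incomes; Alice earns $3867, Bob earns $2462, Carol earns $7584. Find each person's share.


Total income = 3867 + 2462 + 7584 = $13913
Alice: $2394 × 3867/13913 = $665.39
Bob: $2394 × 2462/13913 = $423.63
Carol: $2394 × 7584/13913 = $1304.97
= Alice: $665.39, Bob: $423.63, Carol: $1304.97

Alice: $665.39, Bob: $423.63, Carol: $1304.97


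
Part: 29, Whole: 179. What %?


Percentage = (part / whole) × 100
= (29 / 179) × 100
≈ 16.20%

16.20%


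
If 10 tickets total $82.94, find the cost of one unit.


Unit rate = total / quantity
= 82.94 / 10
= $8.29 per unit

$8.29 per unit


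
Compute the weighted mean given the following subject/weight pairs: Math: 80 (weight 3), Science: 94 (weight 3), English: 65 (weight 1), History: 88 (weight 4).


Numerator = 80×3 + 94×3 + 65×1 + 88×4
= 240 + 282 + 65 + 352
= 939
Total weight = 11
Weighted avg = 939/11
= 85.36

85.36


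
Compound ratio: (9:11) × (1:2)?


Compound ratio = (9×1) : (11×2)
= 9:22
GCD = 1
= 9:22

9:22


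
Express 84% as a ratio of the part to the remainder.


84% means 84 parts out of 100; remainder = 16
Part : remainder = 84:16
GCD = 4
= 21:4

21:4


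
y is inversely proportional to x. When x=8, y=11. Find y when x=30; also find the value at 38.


Inverse proportion: x × y = constant
k = 8 × 11 = 88
At x=30: k/30 = 2.93
At x=38: k/38 = 2.32
= 2.93 and 2.32

2.93 and 2.32


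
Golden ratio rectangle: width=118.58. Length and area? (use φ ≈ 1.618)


φ = (1 + √5) / 2 ≈ 1.618
Length = width × φ = 118.58 × 1.618 = 191.86244
≈ 191.86
Area = width × length = 118.58 × 191.86244 = 22751.0481352 ≈ 22751.05
= Length: 191.86, Area: 22751.05

Length: 191.86, Area: 22751.05


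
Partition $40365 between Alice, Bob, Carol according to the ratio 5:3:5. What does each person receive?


Total parts = 5 + 3 + 5 = 13
Alice: 40365 × 5/13 = 15525.00
Bob: 40365 × 3/13 = 9315.00
Carol: 40365 × 5/13 = 15525.00
= Alice: $15525.00, Bob: $9315.00, Carol: $15525.00

Alice: $15525.00, Bob: $9315.00, Carol: $15525.00


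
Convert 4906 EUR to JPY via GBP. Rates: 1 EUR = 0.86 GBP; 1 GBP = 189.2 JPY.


Step 1: 4906 EUR × 0.86 = 4219.16 GBP
Step 2: 4219.16 GBP × 189.2 = 798265.07 JPY
Implied rate EUR→JPY = 0.86 × 189.2 = 162.7120
= 798265.07 JPY

798265.07 JPY


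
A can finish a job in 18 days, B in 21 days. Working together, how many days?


Rate of A = 1/18 per day
Rate of B = 1/21 per day
Combined rate = 1/18 + 1/21 = 39/378 ≈ 0.1032 per day
Days = 1 / combined rate = 378/39
≈ 9.69 days

9.69 days


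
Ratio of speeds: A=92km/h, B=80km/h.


Ratio = 92:80
GCD = 4
Simplified = 23:20
Time ratio (same distance) = 20:23
Speed ratio = 23:20

23:20


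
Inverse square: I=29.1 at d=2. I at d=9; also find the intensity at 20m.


I₁d₁² = I₂d₂²
I at 9m = 29.1 × (2/9)² = 29.1 × 4/81 = 116.4/81 ≈ 1.4370
I at 20m = 29.1 × (2/20)² = 29.1 × 4/400 = 116.4/400 = 0.2910
= 1.4370 and 0.2910

1.4370 and 0.2910


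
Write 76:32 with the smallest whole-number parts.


GCD(76, 32) = 4
76/4 : 32/4
= 19:8

19:8


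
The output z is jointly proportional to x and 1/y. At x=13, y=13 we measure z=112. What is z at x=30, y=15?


z = k·x/y
Solve for k using the known point: k = z·y/x = 112×13/13 = 1456/13 = 112.0000
Now evaluate at x=30, y=15:
z = k × 30 / 15 = (1456 × 30) / (13 × 15) = 43680/195
= 224.0000

224.0000


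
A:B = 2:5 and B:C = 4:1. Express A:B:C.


Match B: multiply A:B by 4 → 8:20
Multiply B:C by 5 → 20:5
Combined: 8:20:5
GCD = 1
= 8:20:5

8:20:5


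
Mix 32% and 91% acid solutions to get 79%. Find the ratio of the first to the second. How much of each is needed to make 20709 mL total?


Let x parts of 32% mix with y parts of 91%.
32x + 91y = 79(x + y)
32x + 91y = 79x + 79y
x(32 - 79) = y(79 - 91)
x/y = (91 - 79)/(79 - 32) = 12/47
Simplify: 12:47
Total parts = 59; one part = 20709/59 = 351.00 mL
32% solution: 12×351.00 = 4212.00 mL
91% solution: 47×351.00 = 16497.00 mL
= ratio 12:47; 4212.00 mL and 16497.00 mL

ratio 12:47; 4212.00 mL and 16497.00 mL


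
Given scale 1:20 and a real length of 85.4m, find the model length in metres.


Model size = real / scale
= 85.4 / 20
= 4.2700 m

4.2700 m


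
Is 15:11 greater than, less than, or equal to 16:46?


15/11 = 1.3636
16/46 = 0.3478
1.3636 > 0.3478, so 15:11 is greater
= greater than

greater than


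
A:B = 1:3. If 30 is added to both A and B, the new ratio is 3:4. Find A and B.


Let A = 1k, B = 3k.
(1k + 30) / (3k + 30) = 3/4
Cross-multiply: 4(1k + 30) = 3(3k + 30)
4k + 120 = 9k + 90
4k - 9k = 90 - 120
-5k = -30
k = -30/-5 = 6
A = 1×6 = 6, B = 3×6 = 18
= A = 6, B = 18

A = 6, B = 18


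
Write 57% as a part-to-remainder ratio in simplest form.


57% means 57 parts out of 100; remainder = 43
Part : remainder = 57:43
GCD = 1
= 57:43

57:43


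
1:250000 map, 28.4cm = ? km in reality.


Real distance = map distance × scale
= 28.4cm × 250000
= 7100000 cm = 71000.0 m
= 71.000 km

71.000 km


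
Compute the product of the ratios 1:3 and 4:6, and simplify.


Compound ratio = (1×4) : (3×6)
= 4:18
GCD = 2
= 2:9

2:9


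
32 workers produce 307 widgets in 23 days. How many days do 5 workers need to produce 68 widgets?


Days ∝ work / workers, so d₂ = d₁ × (m₁/m₂) × (w₂/w₁)
Workers factor (inverse): 32/5 = 6.4000
Work factor (direct): 68/307 ≈ 0.2215
d₂ = 23 × 32/5 × 68/307 = (23 × 32 × 68) / (5 × 307) = 50048/1535
≈ 32.60 days

32.60 days


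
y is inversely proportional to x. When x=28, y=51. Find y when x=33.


Inverse proportion: x × y = constant
k = 28 × 51 = 1428
y₂ = k / 33 = 1428 / 33
= 43.27

43.27


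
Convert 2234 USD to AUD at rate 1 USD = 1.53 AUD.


Amount × rate = 2234 × 1.53
= 3418.02 AUD

3418.02 AUD


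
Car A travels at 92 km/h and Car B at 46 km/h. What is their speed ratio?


Ratio = 92:46
GCD = 46
Simplified = 2:1
Time ratio (same distance) = 1:2
Speed ratio = 2:1

2:1


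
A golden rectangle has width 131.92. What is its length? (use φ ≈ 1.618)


φ = (1 + √5) / 2 ≈ 1.618
Length = width × φ = 131.92 × 1.618 = 213.44656
≈ 213.45

213.45


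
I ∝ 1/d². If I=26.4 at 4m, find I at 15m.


I₁d₁² = I₂d₂²
I₂ = I₁ × (d₁/d₂)²
= 26.4 × (4/15)²
= 26.4 × 16/225
= 422.4/225
≈ 1.8773

1.8773


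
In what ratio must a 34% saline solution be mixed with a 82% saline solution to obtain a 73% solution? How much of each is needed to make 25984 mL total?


Let x parts of 34% mix with y parts of 82%.
34x + 82y = 73(x + y)
34x + 82y = 73x + 73y
x(34 - 73) = y(73 - 82)
x/y = (82 - 73)/(73 - 34) = 9/39
Simplify: 3:13
Total parts = 16; one part = 25984/16 = 1624.00 mL
34% solution: 3×1624.00 = 4872.00 mL
82% solution: 13×1624.00 = 21112.00 mL
= ratio 3:13; 4872.00 mL and 21112.00 mL

ratio 3:13; 4872.00 mL and 21112.00 mL


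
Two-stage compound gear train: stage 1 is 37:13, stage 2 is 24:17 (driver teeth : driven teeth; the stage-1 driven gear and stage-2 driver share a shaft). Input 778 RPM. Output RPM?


Stage 1: RPM_B = RPM_A × t_A/t_B = 778 × 37/13 = 28786/13 ≈ 2214.31
B and C share a shaft → RPM_C = RPM_B
Stage 2: RPM_D = RPM_C × t_C/t_D = RPM_A × (t_A×t_C)/(t_B×t_D)
Overall ratio = (37×24)/(13×17) = 888/221
RPM_D = 778 × 888/221 = 690864/221
≈ 3126.08 RPM

3126.08 RPM


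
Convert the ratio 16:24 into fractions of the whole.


Total parts = 16 + 24 = 40
First part: 16/40 = 2/5
Second part: 24/40 = 3/5
= 2/5 and 3/5

2/5 and 3/5


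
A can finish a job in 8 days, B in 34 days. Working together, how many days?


Rate of A = 1/8 per day
Rate of B = 1/34 per day
Combined rate = 1/8 + 1/34 = 42/272 ≈ 0.1544 per day
Days = 1 / combined rate = 272/42
≈ 6.48 days

6.48 days


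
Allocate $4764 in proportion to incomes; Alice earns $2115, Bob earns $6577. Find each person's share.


Total income = 2115 + 6577 = $8692
Alice: $4764 × 2115/8692 = $1159.21
Bob: $4764 × 6577/8692 = $3604.79
= Alice: $1159.21, Bob: $3604.79

Alice: $1159.21, Bob: $3604.79


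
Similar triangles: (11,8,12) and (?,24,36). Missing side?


Scale factor = 24/8 = 3
Missing side = 11 × 3
= 33.0

33.0


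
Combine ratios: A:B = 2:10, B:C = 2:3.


Match B: multiply A:B by 2 → 4:20
Multiply B:C by 10 → 20:30
Combined: 4:20:30
GCD = 2
= 2:10:15

2:10:15


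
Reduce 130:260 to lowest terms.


GCD(130, 260) = 130
130/130 : 260/130
= 1:2

1:2


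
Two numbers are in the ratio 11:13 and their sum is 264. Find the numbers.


Let A = 11k, B = 13k.
11k + 13k = 264
24k = 264 → k = 264/24 = 11
A = 11×11 = 121, B = 13×11 = 143
= A = 121, B = 143

A = 121, B = 143


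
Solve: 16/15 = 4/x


Cross multiply: 16 × x = 15 × 4
16x = 60
x = 60 / 16
= 3.75

3.75


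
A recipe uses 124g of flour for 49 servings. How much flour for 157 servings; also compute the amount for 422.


Direct proportion: y/x = constant
k = 124/49 ≈ 2.5306
y at x=157: k × 157 = 124 × 157 / 49 = 19468/49 ≈ 397.31
y at x=422: k × 422 = 124 × 422 / 49 = 52328/49 ≈ 1067.92
= 397.31 and 1067.92

397.31 and 1067.92


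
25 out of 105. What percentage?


Percentage = (part / whole) × 100
= (25 / 105) × 100
≈ 23.81%

23.81%


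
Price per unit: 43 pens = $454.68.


Unit rate = total / quantity
= 454.68 / 43
= $10.57 per unit

$10.57 per unit


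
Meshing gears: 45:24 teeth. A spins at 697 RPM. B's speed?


Gear ratio = 45:24 = 15:8
RPM_B = RPM_A × (teeth_A / teeth_B)
= 697 × (45/24)
= 1306.9 RPM

1306.9 RPM


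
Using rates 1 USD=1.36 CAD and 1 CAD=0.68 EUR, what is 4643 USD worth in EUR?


Step 1: 4643 USD × 1.36 = 6314.48 CAD
Step 2: 6314.48 CAD × 0.68 = 4293.85 EUR
Implied rate USD→EUR = 1.36 × 0.68 = 0.9248
= 4293.85 EUR

4293.85 EUR


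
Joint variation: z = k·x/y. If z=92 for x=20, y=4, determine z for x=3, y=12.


z = k·x/y
Solve for k using the known point: k = z·y/x = 92×4/20 = 368/20 = 18.4000
Now evaluate at x=3, y=12:
z = k × 3 / 12 = (368 × 3) / (20 × 12) = 1104/240
= 4.6000

4.6000


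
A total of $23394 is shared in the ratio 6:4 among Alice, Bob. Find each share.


Total parts = 6 + 4 = 10
Alice: 23394 × 6/10 = 14036.40
Bob: 23394 × 4/10 = 9357.60
= Alice: $14036.40, Bob: $9357.60

Alice: $14036.40, Bob: $9357.60


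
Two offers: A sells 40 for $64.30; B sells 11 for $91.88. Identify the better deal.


Deal A: $64.30/40 = $1.6075/unit
Deal B: $91.88/11 = $8.3527/unit
A is cheaper per unit
= Deal A

Deal A


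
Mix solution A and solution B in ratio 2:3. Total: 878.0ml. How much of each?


Total parts = 2 + 3 = 5
solution A: 878.0 × 2/5 = 351.2ml
solution B: 878.0 × 3/5 = 526.8ml
= 351.2ml and 526.8ml

351.2ml and 526.8ml


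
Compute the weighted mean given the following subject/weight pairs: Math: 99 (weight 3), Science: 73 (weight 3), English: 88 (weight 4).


Numerator = 99×3 + 73×3 + 88×4
= 297 + 219 + 352
= 868
Total weight = 10
Weighted avg = 868/10
= 86.80

86.80


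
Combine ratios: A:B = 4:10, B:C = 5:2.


Match B: multiply A:B by 5 → 20:50
Multiply B:C by 10 → 50:20
Combined: 20:50:20
GCD = 10
= 2:5:2

2:5:2


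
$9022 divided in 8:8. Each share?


Total parts = 8 + 8 = 16
Part 1: 9022 × 8/16 = 4511.00
Part 2: 9022 × 8/16 = 4511.00
= Part 1: $4511.00, Part 2: $4511.00

Part 1: $4511.00, Part 2: $4511.00


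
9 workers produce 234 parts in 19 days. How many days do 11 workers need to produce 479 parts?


Days ∝ work / workers, so d₂ = d₁ × (m₁/m₂) × (w₂/w₁)
Workers factor (inverse): 9/11 ≈ 0.8182
Work factor (direct): 479/234 ≈ 2.0470
d₂ = 19 × 9/11 × 479/234 = (19 × 9 × 479) / (11 × 234) = 81909/2574
≈ 31.82 days

31.82 days


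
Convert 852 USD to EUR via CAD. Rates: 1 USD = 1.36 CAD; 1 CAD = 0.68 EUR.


Step 1: 852 USD × 1.36 = 1158.72 CAD
Step 2: 1158.72 CAD × 0.68 = 787.93 EUR
Implied rate USD→EUR = 1.36 × 0.68 = 0.9248
= 787.93 EUR

787.93 EUR


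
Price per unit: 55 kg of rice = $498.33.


Unit rate = total / quantity
= 498.33 / 55
= $9.06 per unit

$9.06 per unit


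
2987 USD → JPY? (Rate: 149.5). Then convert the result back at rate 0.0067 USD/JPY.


Amount × rate = 2987 × 149.5 = 446556.50 JPY
Round-trip: 446556.50 × 0.0067 = 2991.93 USD
= 446556.50 JPY, then 2991.93 USD

446556.50 JPY, then 2991.93 USD


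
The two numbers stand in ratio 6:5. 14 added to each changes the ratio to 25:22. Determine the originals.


Let A = 6k, B = 5k.
(6k + 14) / (5k + 14) = 25/22
Cross-multiply: 22(6k + 14) = 25(5k + 14)
132k + 308 = 125k + 350
132k - 125k = 350 - 308
7k = 42
k = 42/7 = 6
A = 6×6 = 36, B = 5×6 = 30
= A = 36, B = 30

A = 36, B = 30


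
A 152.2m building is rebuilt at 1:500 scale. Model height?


Model size = real / scale
= 152.2 / 500
= 0.3044 m

0.3044 m


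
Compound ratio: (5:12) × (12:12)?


Compound ratio = (5×12) : (12×12)
= 60:144
GCD = 12
= 5:12

5:12


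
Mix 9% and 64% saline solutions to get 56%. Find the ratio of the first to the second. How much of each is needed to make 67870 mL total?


Let x parts of 9% mix with y parts of 64%.
9x + 64y = 56(x + y)
9x + 64y = 56x + 56y
x(9 - 56) = y(56 - 64)
x/y = (64 - 56)/(56 - 9) = 8/47
Simplify: 8:47
Total parts = 55; one part = 67870/55 = 1234.00 mL
9% solution: 8×1234.00 = 9872.00 mL
64% solution: 47×1234.00 = 57998.00 mL
= ratio 8:47; 9872.00 mL and 57998.00 mL

ratio 8:47; 9872.00 mL and 57998.00 mL


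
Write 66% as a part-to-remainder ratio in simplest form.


66% means 66 parts out of 100; remainder = 34
Part : remainder = 66:34
GCD = 2
= 33:17

33:17


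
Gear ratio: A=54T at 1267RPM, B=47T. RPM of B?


Gear ratio = 54:47 = 54:47
RPM_B = RPM_A × (teeth_A / teeth_B)
= 1267 × (54/47)
= 1455.7 RPM

1455.7 RPM
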